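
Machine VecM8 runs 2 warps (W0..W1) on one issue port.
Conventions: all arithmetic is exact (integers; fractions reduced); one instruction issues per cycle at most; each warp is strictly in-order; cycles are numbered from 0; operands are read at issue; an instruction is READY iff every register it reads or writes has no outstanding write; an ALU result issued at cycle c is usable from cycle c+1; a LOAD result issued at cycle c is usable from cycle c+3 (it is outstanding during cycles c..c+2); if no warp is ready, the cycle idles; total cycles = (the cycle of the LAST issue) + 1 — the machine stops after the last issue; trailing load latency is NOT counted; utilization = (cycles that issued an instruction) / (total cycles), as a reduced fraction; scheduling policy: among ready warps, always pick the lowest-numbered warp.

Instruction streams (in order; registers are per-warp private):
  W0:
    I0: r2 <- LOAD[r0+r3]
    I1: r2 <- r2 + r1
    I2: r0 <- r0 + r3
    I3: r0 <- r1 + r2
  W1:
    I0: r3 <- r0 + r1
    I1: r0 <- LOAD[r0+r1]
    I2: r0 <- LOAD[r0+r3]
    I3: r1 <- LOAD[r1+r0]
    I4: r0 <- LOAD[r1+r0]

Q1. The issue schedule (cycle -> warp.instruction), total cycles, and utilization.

cycle 0: W0.I0
cycle 1: W1.I0
cycle 2: W1.I1
cycle 3: W0.I1
cycle 4: W0.I2
cycle 5: W0.I3
cycle 6: W1.I2
cycle 7: idle
cycle 8: idle
cycle 9: W1.I3
cycle 10: idle
cycle 11: idle
cycle 12: W1.I4

Answer: 13 cycles, utilization 9/13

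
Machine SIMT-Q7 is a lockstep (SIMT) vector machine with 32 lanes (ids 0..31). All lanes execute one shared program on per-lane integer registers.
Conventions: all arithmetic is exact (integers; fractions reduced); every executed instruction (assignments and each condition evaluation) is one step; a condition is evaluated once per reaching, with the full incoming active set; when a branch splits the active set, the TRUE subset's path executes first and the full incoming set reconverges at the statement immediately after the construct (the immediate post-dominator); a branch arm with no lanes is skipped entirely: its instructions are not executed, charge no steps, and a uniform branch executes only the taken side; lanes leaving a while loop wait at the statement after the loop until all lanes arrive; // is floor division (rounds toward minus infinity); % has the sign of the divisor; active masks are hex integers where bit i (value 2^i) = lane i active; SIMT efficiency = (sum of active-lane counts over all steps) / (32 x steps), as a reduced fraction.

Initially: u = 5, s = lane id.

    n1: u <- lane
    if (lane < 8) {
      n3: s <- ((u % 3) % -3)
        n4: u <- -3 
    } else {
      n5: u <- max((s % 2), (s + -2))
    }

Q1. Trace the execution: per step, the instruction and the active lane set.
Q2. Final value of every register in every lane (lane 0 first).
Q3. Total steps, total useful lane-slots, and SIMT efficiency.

step 0: u <- lane                    0xffffffff
step 1: eval (lane < 8)              0xffffffff
step 2: s <- ((u % 3) % -3)          0x000000ff
step 3: u <- -3                      0x000000ff
step 4: u <- max((s % 2), (s + -2))  0xffffff00

Answer: 5 steps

u: -3,-3,-3,-3,-3,-3,-3,-3,6,7,8,9,10,11,12,13,14,15,16,17,18,19,20,21,22,23,24,25,26,27,28,29
s: 0,-2,-1,0,-2,-1,0,-2,8,9,10,11,12,13,14,15,16,17,18,19,20,21,22,23,24,25,26,27,28,29,30,31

steps = 5; useful = 104; efficiency = 104/160 = 13/20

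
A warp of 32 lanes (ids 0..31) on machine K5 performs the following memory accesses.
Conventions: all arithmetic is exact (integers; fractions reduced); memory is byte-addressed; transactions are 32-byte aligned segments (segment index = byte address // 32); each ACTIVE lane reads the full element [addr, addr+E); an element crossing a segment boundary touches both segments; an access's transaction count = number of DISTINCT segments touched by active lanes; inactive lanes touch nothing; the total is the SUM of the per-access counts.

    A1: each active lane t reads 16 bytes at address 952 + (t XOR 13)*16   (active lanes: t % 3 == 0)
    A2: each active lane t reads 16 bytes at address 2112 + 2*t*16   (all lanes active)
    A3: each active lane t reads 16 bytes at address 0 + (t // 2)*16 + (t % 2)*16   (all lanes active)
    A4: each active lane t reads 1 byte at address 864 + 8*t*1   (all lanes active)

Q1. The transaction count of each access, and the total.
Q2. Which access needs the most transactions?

A1: 11 transactions
A2: 32 transactions
A3: 9 transactions
A4: 8 transactions

Answer: 11,32,9,8; total 60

Answer: A2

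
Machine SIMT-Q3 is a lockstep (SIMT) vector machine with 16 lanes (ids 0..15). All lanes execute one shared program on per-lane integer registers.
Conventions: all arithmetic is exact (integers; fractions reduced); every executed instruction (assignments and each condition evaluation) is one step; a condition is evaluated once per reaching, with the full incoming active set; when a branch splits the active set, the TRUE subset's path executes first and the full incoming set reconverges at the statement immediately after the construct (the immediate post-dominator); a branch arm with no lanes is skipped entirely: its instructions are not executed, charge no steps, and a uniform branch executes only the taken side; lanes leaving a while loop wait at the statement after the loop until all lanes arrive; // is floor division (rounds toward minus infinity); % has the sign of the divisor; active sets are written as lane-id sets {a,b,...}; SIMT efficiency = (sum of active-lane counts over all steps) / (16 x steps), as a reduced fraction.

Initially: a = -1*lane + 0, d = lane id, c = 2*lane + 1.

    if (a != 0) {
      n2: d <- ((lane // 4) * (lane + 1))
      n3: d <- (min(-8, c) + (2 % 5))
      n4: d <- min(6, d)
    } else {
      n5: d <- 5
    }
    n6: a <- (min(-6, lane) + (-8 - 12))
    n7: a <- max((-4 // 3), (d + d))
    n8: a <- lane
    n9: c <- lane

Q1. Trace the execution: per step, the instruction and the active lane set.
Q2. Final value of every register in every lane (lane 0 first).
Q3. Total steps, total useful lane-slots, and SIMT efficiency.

step 0: eval (a != 0)                {0,1,2,3,4,5,6,7,8,9,10,11,12,13,14,15}
step 1: d <- ((lane // 4) * (lane + 1)) {1,2,3,4,5,6,7,8,9,10,11,12,13,14,15}
step 2: d <- (min(-8, c) + (2 % 5))  {1,2,3,4,5,6,7,8,9,10,11,12,13,14,15}
step 3: d <- min(6, d)               {1,2,3,4,5,6,7,8,9,10,11,12,13,14,15}
step 4: d <- 5                       {0}
step 5: a <- (min(-6, lane) + (-8 - 12)) {0,1,2,3,4,5,6,7,8,9,10,11,12,13,14,15}
step 6: a <- max((-4 // 3), (d + d)) {0,1,2,3,4,5,6,7,8,9,10,11,12,13,14,15}
step 7: a <- lane                    {0,1,2,3,4,5,6,7,8,9,10,11,12,13,14,15}
step 8: c <- lane                    {0,1,2,3,4,5,6,7,8,9,10,11,12,13,14,15}

Answer: 9 steps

a: 0,1,2,3,4,5,6,7,8,9,10,11,12,13,14,15
d: 5,-6,-6,-6,-6,-6,-6,-6,-6,-6,-6,-6,-6,-6,-6,-6
c: 0,1,2,3,4,5,6,7,8,9,10,11,12,13,14,15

steps = 9; useful = 126; efficiency = 126/144 = 7/8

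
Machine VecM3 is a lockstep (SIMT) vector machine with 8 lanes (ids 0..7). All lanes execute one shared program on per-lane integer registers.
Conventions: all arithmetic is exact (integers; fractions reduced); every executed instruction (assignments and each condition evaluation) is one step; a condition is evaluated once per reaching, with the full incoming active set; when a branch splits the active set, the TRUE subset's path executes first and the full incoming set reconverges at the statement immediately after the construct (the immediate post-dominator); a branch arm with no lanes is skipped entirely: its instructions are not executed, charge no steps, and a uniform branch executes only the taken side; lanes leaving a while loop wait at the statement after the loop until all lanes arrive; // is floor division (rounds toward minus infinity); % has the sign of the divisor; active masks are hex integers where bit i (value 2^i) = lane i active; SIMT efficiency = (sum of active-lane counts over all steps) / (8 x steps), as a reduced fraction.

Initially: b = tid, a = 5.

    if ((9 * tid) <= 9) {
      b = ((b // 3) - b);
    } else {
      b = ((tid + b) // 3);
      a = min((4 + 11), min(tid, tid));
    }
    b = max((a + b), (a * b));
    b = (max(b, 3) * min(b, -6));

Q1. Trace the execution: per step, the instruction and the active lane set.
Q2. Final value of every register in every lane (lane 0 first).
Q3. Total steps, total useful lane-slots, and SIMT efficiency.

step 0: eval ((9 * tid) <= 9)        0xff
step 1: b <- ((b // 3) - b)          0x03
step 2: b <- ((tid + b) // 3)        0xfc
step 3: a <- min((4 + 11), min(tid, tid)) 0xfc
step 4: b <- max((a + b), (a * b))   0xff
step 5: b <- (max(b, 3) * min(b, -6)) 0xff

Answer: 6 steps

b: -30,-24,-18,-36,-48,-90,-144,-168
a: 5,5,2,3,4,5,6,7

steps = 6; useful = 38; efficiency = 38/48 = 19/24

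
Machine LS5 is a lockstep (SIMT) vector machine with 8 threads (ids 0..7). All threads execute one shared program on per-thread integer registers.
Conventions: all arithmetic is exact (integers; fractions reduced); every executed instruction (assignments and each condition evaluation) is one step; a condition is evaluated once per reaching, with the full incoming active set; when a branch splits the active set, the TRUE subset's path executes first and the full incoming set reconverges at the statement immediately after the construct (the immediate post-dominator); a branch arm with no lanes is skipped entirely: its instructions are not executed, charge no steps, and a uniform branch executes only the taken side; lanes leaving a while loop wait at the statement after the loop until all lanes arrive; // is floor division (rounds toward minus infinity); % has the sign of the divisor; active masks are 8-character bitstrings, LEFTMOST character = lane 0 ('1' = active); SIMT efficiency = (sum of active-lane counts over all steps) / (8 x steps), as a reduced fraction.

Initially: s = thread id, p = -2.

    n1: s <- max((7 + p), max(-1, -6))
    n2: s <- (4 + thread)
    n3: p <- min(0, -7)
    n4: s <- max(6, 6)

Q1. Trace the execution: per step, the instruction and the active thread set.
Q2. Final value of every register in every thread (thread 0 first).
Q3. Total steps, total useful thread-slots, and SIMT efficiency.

step 0: s <- max((7 + p), max(-1, -6)) 11111111
step 1: s <- (4 + thread)            11111111
step 2: p <- min(0, -7)              11111111
step 3: s <- max(6, 6)               11111111

Answer: 4 steps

s: 6,6,6,6,6,6,6,6
p: -7,-7,-7,-7,-7,-7,-7,-7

steps = 4; useful = 32; efficiency = 32/32 = 1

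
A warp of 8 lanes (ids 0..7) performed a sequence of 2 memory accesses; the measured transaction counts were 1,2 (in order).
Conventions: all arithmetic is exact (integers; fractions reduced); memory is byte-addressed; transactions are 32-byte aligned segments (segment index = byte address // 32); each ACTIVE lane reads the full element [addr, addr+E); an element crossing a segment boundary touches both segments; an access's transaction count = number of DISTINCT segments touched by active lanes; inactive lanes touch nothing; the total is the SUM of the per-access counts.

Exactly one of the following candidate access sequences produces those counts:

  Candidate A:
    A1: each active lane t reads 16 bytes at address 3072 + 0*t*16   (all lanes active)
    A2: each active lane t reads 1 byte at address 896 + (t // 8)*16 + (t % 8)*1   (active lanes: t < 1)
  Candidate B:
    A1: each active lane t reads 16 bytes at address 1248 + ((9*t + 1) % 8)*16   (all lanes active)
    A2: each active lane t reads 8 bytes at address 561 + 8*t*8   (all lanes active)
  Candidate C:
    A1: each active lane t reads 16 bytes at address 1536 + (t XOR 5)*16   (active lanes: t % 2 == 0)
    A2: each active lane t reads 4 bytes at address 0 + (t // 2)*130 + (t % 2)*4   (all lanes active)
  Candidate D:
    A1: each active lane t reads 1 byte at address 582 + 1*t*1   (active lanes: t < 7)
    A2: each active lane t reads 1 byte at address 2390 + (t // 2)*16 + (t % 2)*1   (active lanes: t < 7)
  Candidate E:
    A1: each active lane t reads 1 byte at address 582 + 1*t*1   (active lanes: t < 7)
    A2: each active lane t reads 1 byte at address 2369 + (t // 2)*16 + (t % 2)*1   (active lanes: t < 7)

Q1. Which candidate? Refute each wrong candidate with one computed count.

A: A2 gives 1 transaction, not 2
B: A1 gives 4 transactions, not 1
C: A1 gives 4 transactions, not 1
D: A2 gives 3 transactions, not 2
E: all counts match (1,2)

Answer: E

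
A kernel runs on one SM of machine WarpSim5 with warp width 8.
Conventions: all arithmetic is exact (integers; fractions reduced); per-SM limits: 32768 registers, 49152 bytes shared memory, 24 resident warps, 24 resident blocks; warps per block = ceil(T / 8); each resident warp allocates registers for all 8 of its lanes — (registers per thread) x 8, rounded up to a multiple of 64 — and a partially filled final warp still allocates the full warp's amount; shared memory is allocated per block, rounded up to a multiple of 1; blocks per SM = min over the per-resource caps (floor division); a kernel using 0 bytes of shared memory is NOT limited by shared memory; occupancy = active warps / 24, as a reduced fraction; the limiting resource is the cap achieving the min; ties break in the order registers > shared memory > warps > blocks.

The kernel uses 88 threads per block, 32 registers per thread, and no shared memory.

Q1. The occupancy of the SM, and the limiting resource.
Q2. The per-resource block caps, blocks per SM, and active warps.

Answer: occupancy 11/12, limited by warps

registers: 11 blocks
shared memory: no limit (kernel uses none)
warps: 2 blocks
blocks: 24 blocks

Answer: 2 blocks, 22 active warps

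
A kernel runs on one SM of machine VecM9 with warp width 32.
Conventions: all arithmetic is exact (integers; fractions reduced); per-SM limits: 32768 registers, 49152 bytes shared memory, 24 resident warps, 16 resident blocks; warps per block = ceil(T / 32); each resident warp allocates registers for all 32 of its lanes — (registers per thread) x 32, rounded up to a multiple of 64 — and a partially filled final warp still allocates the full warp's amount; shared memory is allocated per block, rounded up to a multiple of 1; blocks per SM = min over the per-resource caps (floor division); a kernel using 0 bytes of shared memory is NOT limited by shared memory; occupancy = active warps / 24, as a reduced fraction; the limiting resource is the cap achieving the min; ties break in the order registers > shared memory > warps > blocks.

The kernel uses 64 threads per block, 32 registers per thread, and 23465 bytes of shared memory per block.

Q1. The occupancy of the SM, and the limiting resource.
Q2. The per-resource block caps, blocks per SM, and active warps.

Answer: occupancy 1/6, limited by shared memory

registers: 16 blocks
shared memory: 2 blocks
warps: 12 blocks
blocks: 16 blocks

Answer: 2 blocks, 4 active warps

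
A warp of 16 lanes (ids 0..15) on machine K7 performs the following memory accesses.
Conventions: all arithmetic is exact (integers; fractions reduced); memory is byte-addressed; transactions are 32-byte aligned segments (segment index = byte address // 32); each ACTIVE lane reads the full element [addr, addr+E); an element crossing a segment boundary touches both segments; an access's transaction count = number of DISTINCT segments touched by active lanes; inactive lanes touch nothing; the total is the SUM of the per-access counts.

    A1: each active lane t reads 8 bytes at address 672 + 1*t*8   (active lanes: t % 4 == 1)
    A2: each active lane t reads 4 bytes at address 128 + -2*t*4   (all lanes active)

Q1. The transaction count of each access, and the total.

A1: 4 transactions
A2: 5 transactions

Answer: 4,5; total 9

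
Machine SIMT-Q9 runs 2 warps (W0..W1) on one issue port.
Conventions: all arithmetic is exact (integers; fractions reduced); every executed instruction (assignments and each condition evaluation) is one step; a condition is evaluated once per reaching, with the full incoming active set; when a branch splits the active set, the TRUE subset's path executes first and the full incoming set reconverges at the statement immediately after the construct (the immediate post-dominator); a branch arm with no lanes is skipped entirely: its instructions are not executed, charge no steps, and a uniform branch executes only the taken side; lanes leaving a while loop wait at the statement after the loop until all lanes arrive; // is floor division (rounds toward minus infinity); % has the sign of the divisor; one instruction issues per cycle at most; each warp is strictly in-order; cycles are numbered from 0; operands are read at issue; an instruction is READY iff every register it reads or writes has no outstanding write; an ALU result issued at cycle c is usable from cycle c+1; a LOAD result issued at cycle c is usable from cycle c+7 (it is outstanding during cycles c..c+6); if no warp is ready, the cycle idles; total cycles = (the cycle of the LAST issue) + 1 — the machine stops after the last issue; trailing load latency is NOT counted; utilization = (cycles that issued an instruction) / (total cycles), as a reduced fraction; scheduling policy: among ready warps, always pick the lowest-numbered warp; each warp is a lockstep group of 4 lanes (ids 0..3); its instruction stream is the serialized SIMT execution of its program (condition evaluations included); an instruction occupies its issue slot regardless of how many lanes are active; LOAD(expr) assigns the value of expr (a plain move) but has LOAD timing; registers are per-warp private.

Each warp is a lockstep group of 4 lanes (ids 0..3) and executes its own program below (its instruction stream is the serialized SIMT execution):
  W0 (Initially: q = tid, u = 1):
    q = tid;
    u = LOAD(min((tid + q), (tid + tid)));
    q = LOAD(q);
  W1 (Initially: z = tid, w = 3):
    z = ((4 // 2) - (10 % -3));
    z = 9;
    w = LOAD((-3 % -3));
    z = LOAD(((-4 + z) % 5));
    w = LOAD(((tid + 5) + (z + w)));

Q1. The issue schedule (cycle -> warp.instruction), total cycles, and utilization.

cycle 0: W0.I0
cycle 1: W0.I1
cycle 2: W0.I2
cycle 3: W1.I0
cycle 4: W1.I1
cycle 5: W1.I2
cycle 6: W1.I3
cycle 7: idle
cycle 8: idle
cycle 9: idle
cycle 10: idle
cycle 11: idle
cycle 12: idle
cycle 13: W1.I4

Answer: 14 cycles, utilization 4/7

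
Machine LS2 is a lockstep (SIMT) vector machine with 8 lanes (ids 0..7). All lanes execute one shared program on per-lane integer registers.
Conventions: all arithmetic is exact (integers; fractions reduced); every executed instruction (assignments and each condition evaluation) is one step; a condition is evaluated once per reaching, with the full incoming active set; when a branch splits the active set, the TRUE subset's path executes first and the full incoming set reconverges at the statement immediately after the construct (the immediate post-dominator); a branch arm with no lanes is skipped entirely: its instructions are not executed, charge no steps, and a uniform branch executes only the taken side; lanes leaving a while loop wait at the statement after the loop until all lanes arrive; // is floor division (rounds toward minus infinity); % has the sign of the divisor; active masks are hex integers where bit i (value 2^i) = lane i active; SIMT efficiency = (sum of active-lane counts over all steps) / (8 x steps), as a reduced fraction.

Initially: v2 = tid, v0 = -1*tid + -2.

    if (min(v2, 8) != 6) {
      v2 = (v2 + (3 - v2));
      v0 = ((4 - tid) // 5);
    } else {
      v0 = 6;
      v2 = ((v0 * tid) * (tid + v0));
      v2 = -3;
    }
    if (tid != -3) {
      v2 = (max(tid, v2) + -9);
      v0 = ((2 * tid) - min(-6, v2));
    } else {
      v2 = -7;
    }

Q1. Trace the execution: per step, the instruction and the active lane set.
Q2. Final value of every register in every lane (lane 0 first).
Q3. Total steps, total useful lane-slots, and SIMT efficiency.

step 0: eval (min(v2, 8) != 6)       0xff
step 1: v2 <- (v2 + (3 - v2))        0xbf
step 2: v0 <- ((4 - tid) // 5)       0xbf
step 3: v0 <- 6                      0x40
step 4: v2 <- ((v0 * tid) * (tid + v0)) 0x40
step 5: v2 <- -3                     0x40
step 6: eval (tid != -3)             0xff
step 7: v2 <- (max(tid, v2) + -9)    0xff
step 8: v0 <- ((2 * tid) - min(-6, v2)) 0xff

Answer: 9 steps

v2: -6,-6,-6,-6,-5,-4,-3,-2
v0: 6,8,10,12,14,16,18,20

steps = 9; useful = 49; efficiency = 49/72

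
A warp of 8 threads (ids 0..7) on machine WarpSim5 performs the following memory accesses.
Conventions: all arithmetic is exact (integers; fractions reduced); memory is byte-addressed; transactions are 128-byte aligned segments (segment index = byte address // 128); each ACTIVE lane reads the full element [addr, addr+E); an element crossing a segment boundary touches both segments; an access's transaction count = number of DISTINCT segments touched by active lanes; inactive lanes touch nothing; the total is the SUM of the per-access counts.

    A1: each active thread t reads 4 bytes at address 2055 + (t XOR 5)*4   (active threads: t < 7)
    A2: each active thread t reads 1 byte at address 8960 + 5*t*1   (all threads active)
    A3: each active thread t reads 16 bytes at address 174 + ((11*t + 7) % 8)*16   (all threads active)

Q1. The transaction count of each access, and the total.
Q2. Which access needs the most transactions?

A1: 1 transaction
A2: 1 transaction
A3: 2 transactions

Answer: 1,1,2; total 4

Answer: A3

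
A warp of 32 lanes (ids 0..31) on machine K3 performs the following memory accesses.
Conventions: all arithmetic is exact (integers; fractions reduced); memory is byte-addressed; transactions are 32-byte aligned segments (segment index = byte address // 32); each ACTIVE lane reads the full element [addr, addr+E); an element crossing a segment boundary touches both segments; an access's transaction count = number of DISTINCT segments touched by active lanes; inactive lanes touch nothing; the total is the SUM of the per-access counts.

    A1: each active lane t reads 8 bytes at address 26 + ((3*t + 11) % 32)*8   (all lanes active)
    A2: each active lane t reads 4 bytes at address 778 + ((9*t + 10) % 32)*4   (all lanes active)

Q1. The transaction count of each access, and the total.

A1: 9 transactions
A2: 5 transactions

Answer: 9,5; total 14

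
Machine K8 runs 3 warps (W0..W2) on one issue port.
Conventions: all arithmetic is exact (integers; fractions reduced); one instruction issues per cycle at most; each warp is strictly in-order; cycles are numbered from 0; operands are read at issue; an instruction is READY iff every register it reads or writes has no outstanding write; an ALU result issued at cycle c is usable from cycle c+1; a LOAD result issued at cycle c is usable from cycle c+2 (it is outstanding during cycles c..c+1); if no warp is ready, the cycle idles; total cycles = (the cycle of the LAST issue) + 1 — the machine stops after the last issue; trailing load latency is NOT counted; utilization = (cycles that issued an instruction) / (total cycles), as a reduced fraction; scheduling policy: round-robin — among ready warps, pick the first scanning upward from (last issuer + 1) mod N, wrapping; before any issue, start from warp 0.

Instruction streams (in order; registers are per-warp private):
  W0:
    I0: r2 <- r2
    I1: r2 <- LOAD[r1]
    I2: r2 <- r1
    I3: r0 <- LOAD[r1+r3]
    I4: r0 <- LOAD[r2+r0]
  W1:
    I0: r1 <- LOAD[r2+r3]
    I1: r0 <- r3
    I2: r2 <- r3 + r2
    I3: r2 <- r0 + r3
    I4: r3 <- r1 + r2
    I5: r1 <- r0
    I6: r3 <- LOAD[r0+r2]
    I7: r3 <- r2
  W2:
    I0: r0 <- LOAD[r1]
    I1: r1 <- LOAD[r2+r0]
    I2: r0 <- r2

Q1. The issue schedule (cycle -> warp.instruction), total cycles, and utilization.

cycle 0: W0.I0
cycle 1: W1.I0
cycle 2: W2.I0
cycle 3: W0.I1
cycle 4: W1.I1
cycle 5: W2.I1
cycle 6: W0.I2
cycle 7: W1.I2
cycle 8: W2.I2
cycle 9: W0.I3
cycle 10: W1.I3
cycle 11: W0.I4
cycle 12: W1.I4
cycle 13: W1.I5
cycle 14: W1.I6
cycle 15: idle
cycle 16: W1.I7

Answer: 17 cycles, utilization 16/17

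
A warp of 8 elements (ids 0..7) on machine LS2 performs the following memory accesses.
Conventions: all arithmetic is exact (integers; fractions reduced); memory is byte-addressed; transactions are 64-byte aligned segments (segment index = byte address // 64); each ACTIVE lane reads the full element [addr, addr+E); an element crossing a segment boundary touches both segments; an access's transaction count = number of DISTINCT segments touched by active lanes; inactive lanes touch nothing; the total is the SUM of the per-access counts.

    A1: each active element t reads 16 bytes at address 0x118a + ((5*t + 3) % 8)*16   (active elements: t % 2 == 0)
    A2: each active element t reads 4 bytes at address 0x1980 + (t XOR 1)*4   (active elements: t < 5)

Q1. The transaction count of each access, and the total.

A1: 3 transactions
A2: 1 transaction

Answer: 3,1; total 4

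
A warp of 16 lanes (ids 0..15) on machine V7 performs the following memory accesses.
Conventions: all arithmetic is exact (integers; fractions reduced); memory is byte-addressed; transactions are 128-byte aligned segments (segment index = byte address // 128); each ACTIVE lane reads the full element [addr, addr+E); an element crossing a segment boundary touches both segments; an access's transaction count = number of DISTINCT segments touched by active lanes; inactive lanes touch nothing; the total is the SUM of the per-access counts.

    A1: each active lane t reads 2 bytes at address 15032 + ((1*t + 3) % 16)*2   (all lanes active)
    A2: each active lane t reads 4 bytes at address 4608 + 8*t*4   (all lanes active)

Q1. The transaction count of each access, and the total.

A1: 1 transaction
A2: 4 transactions

Answer: 1,4; total 5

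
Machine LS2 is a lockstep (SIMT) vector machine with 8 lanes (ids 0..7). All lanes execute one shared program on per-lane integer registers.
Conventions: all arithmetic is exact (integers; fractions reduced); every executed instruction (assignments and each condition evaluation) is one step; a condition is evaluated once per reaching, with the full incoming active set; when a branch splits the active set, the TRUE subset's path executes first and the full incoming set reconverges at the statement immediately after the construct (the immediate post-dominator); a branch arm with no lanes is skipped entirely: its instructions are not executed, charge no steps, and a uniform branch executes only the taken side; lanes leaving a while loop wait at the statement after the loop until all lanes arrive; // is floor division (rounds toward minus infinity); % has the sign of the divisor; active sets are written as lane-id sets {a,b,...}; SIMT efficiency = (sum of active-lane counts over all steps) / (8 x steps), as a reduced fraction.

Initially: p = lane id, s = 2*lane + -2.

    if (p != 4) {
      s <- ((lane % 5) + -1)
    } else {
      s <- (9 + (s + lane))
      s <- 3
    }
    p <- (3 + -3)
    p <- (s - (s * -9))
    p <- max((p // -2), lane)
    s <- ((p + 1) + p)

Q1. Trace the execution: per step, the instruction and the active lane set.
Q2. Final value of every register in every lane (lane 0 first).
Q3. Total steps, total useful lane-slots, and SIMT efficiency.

step 0: eval (p != 4)                {0,1,2,3,4,5,6,7}
step 1: s <- ((lane % 5) + -1)       {0,1,2,3,5,6,7}
step 2: s <- (9 + (s + lane))        {4}
step 3: s <- 3                       {4}
step 4: p <- (3 + -3)                {0,1,2,3,4,5,6,7}
step 5: p <- (s - (s * -9))          {0,1,2,3,4,5,6,7}
step 6: p <- max((p // -2), lane)    {0,1,2,3,4,5,6,7}
step 7: s <- ((p + 1) + p)           {0,1,2,3,4,5,6,7}

Answer: 8 steps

p: 5,1,2,3,4,5,6,7
s: 11,3,5,7,9,11,13,15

steps = 8; useful = 49; efficiency = 49/64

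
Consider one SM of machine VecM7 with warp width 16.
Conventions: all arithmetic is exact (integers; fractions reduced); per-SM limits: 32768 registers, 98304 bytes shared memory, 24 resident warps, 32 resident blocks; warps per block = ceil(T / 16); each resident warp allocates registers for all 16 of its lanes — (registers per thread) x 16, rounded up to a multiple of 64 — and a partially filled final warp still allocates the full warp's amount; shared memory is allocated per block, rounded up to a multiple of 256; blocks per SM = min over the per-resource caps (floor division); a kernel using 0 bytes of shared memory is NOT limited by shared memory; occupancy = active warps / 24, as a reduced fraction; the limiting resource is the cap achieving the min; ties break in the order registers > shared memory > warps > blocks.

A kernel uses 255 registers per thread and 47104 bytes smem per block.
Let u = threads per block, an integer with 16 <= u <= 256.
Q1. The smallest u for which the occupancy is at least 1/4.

Answer: u = 33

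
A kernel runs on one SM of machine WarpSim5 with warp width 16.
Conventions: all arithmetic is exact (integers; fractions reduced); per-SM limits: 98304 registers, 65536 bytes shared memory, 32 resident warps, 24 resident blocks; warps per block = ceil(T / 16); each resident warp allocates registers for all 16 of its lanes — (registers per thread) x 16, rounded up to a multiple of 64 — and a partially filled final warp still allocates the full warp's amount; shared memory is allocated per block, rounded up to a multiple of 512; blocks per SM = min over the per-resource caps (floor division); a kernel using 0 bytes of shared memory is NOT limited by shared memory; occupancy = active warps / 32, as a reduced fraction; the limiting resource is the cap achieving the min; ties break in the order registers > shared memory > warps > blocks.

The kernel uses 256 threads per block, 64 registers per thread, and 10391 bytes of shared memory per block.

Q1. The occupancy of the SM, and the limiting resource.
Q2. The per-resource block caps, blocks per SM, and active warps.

Answer: occupancy 1, limited by warps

registers: 6 blocks
shared memory: 6 blocks
warps: 2 blocks
blocks: 24 blocks

Answer: 2 blocks, 32 active warps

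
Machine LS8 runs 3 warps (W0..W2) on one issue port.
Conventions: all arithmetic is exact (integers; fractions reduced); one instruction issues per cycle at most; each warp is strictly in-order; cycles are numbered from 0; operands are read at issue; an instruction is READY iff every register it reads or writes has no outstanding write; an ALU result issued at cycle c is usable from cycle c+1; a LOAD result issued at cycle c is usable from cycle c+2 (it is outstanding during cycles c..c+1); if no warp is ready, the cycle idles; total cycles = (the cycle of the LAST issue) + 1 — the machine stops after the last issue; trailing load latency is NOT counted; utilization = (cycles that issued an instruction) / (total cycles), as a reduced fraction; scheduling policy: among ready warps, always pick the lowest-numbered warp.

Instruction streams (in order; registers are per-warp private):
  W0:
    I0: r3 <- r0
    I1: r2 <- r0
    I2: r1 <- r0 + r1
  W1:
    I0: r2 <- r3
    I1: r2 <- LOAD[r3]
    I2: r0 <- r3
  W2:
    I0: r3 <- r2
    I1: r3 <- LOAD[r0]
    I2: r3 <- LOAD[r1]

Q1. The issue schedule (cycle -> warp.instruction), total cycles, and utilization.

cycle 0: W0.I0
cycle 1: W0.I1
cycle 2: W0.I2
cycle 3: W1.I0
cycle 4: W1.I1
cycle 5: W1.I2
cycle 6: W2.I0
cycle 7: W2.I1
cycle 8: idle
cycle 9: W2.I2

Answer: 10 cycles, utilization 9/10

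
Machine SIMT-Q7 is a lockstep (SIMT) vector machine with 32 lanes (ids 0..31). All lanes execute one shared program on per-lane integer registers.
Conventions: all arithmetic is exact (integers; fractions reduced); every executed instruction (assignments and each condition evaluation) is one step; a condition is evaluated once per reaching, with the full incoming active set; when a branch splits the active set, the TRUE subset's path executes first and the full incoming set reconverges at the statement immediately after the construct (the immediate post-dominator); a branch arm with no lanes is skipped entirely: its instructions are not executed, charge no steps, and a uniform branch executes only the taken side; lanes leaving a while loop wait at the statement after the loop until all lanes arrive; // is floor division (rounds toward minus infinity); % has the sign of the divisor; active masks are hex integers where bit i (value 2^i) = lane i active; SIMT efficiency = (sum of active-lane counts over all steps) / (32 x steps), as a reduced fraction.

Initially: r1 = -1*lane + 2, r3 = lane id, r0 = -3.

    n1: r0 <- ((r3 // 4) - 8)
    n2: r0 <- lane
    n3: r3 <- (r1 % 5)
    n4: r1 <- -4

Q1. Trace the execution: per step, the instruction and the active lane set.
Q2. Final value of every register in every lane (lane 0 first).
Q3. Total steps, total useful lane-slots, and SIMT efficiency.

step 0: r0 <- ((r3 // 4) - 8)        0xffffffff
step 1: r0 <- lane                   0xffffffff
step 2: r3 <- (r1 % 5)               0xffffffff
step 3: r1 <- -4                     0xffffffff

Answer: 4 steps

r1: -4,-4,-4,-4,-4,-4,-4,-4,-4,-4,-4,-4,-4,-4,-4,-4,-4,-4,-4,-4,-4,-4,-4,-4,-4,-4,-4,-4,-4,-4,-4,-4
r3: 2,1,0,4,3,2,1,0,4,3,2,1,0,4,3,2,1,0,4,3,2,1,0,4,3,2,1,0,4,3,2,1
r0: 0,1,2,3,4,5,6,7,8,9,10,11,12,13,14,15,16,17,18,19,20,21,22,23,24,25,26,27,28,29,30,31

steps = 4; useful = 128; efficiency = 128/128 = 1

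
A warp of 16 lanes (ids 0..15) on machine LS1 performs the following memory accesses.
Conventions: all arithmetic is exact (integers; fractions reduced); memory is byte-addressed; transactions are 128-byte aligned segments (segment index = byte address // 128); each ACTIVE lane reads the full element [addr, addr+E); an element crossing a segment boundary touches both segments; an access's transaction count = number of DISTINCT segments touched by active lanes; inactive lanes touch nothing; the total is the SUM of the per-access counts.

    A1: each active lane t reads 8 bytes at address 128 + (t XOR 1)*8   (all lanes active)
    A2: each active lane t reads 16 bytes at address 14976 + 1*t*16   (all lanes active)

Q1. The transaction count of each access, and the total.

A1: 1 transaction
A2: 2 transactions

Answer: 1,2; total 3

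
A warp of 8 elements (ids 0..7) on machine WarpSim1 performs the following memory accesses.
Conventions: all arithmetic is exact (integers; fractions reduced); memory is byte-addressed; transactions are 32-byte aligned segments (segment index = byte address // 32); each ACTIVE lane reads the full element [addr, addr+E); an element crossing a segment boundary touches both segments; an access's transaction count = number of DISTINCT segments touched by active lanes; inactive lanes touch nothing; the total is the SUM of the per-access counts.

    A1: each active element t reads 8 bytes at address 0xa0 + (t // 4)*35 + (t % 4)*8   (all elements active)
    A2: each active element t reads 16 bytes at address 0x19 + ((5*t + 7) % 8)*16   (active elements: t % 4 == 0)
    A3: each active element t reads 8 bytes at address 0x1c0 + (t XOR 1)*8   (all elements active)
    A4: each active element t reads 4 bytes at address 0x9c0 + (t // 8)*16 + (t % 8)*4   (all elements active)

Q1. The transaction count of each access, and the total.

A1: 3 transactions
A2: 2 transactions
A3: 2 transactions
A4: 1 transaction

Answer: 3,2,2,1; total 8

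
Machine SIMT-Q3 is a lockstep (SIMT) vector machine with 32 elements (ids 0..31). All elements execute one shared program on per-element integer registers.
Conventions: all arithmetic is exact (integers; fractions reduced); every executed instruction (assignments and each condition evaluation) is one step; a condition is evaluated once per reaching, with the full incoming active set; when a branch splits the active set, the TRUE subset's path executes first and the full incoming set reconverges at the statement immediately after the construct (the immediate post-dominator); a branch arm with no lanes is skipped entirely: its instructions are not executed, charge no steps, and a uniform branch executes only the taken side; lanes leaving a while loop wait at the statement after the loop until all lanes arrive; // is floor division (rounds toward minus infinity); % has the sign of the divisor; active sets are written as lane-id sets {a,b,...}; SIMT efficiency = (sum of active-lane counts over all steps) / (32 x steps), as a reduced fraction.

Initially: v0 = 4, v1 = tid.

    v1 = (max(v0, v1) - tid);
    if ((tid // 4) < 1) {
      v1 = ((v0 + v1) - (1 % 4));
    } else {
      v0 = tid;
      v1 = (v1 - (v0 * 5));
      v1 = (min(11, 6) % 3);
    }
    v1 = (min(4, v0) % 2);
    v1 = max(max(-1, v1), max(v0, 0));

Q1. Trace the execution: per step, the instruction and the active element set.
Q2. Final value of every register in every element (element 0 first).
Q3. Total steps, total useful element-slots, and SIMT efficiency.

step 0: v1 <- (max(v0, v1) - tid)    {0,1,2,3,4,5,6,7,8,9,10,11,12,13,14,15,16,17,18,19,20,21,22,23,24,25,26,27,28,29,30,31}
step 1: eval ((tid // 4) < 1)        {0,1,2,3,4,5,6,7,8,9,10,11,12,13,14,15,16,17,18,19,20,21,22,23,24,25,26,27,28,29,30,31}
step 2: v1 <- ((v0 + v1) - (1 % 4))  {0,1,2,3}
step 3: v0 <- tid                    {4,5,6,7,8,9,10,11,12,13,14,15,16,17,18,19,20,21,22,23,24,25,26,27,28,29,30,31}
step 4: v1 <- (v1 - (v0 * 5))        {4,5,6,7,8,9,10,11,12,13,14,15,16,17,18,19,20,21,22,23,24,25,26,27,28,29,30,31}
step 5: v1 <- (min(11, 6) % 3)       {4,5,6,7,8,9,10,11,12,13,14,15,16,17,18,19,20,21,22,23,24,25,26,27,28,29,30,31}
step 6: v1 <- (min(4, v0) % 2)       {0,1,2,3,4,5,6,7,8,9,10,11,12,13,14,15,16,17,18,19,20,21,22,23,24,25,26,27,28,29,30,31}
step 7: v1 <- max(max(-1, v1), max(v0, 0)) {0,1,2,3,4,5,6,7,8,9,10,11,12,13,14,15,16,17,18,19,20,21,22,23,24,25,26,27,28,29,30,31}

Answer: 8 steps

v0: 4,4,4,4,4,5,6,7,8,9,10,11,12,13,14,15,16,17,18,19,20,21,22,23,24,25,26,27,28,29,30,31
v1: 4,4,4,4,4,5,6,7,8,9,10,11,12,13,14,15,16,17,18,19,20,21,22,23,24,25,26,27,28,29,30,31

steps = 8; useful = 216; efficiency = 216/256 = 27/32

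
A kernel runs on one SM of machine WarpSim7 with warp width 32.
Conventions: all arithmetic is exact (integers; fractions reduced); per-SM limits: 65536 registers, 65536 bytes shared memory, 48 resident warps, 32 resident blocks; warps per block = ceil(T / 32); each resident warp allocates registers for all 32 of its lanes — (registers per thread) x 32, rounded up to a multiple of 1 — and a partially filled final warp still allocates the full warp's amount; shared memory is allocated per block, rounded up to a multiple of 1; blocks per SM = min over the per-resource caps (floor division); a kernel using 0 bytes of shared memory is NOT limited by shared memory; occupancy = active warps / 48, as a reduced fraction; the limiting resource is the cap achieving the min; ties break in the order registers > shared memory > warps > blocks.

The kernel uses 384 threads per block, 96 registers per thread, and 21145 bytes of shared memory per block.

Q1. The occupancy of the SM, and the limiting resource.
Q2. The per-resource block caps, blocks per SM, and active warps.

Answer: occupancy 1/4, limited by registers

registers: 1 block
shared memory: 3 blocks
warps: 4 blocks
blocks: 32 blocks

Answer: 1 block, 12 active warps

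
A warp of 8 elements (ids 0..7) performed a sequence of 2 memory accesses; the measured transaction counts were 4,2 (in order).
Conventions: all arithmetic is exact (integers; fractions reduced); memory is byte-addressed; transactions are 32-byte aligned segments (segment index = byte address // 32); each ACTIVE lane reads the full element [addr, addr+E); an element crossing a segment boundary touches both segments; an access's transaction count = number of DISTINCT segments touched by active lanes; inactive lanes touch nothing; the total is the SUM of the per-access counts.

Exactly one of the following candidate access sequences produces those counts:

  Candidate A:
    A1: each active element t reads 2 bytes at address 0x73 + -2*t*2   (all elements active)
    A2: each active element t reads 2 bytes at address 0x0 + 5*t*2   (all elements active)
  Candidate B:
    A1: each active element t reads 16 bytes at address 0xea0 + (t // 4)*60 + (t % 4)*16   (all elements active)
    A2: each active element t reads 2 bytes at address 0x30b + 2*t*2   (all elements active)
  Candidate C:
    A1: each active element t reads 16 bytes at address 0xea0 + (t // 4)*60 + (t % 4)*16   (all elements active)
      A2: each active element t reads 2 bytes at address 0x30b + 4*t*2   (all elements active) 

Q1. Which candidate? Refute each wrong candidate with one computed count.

A: A1 gives 2 transactions, not 4
C: A2 gives 3 transactions, not 2
B: all counts match (4,2)

Answer: B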